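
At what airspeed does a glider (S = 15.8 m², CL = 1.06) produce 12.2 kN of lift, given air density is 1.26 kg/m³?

v = 34 m/s

L = ½ρv²S·CL ⇒ v = √(2L/(ρ·S·CL))
v = √(2 × 12200 / (1.26 × 15.8 × 1.06)) = √1156 = 34 m/s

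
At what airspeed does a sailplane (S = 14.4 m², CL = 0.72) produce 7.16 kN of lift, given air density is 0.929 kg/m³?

L = ½ρv²S·CL ⇒ v = √(2L/(ρ·S·CL))
v = √(2 × 7160 / (0.929 × 14.4 × 0.72)) = √1487 = 38.6 m/s

v = 38.6 m/s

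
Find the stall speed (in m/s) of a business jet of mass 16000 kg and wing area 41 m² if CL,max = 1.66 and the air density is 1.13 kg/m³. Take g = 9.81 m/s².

V_stall = 63.9 m/s

At stall, lift equals weight: L = W = m·g = 16000 × 9.81 = 1.57×10^5 N.
V_stall = √(2W/(ρ·S·CL,max)) = √(2 × 1.57×10^5 / (1.13 × 41 × 1.66))
V_stall = √4082 = 63.9 m/s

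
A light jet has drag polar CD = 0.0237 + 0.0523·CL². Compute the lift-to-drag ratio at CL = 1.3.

L/D = 11.6

CD = 0.0237 + 0.0523 × 1.3² = 0.1121
L/D = CL/CD = 1.3 / 0.1121 = 11.6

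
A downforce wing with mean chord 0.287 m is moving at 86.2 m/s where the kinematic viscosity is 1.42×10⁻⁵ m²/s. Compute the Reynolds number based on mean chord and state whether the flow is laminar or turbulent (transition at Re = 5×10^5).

Re = 1.74×10^6 (turbulent)

Re = v·c/ν = 86.2 × 0.287 / (1.42×10⁻⁵) = 1.74×10^6
Since 1.74×10^6 > 5×10^5, the flow is turbulent.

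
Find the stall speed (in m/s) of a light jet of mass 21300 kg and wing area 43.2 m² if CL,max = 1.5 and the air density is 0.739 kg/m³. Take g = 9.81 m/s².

V_stall = 93.4 m/s

Stall occurs when L = W at CL,max. W = mg = 21300 × 9.81 = 2.09×10^5 N.
V_stall = √(2W/(ρ·S·CL,max)) = √(2 × 2.09×10^5 / (0.739 × 43.2 × 1.5))
V_stall = √8727 = 93.4 m/s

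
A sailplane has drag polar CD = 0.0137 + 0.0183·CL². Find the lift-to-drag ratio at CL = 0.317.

CD = 0.0137 + 0.0183 × 0.317² = 0.01554
L/D = CL/CD = 0.317 / 0.01554 = 20.4

L/D = 20.4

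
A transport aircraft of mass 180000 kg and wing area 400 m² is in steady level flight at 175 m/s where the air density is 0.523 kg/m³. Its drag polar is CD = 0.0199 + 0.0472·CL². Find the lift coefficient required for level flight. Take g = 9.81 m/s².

Level flight ⇒ L = W = m·g = 180000 × 9.81 = 1.7658×10^6 N.
Dynamic pressure q = 0.5 × 0.523 × 175² = 8008 Pa.
CL = 2W/(ρv²S) = 2×1.7658×10^6/(0.523×175²×400) = 0.5512.

CL = 0.551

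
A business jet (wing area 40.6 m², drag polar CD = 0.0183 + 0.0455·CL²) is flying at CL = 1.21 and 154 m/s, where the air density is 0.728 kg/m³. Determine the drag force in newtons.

CD = 0.0183 + 0.0455 × 1.21² = 0.08492
D = ½ρv²S·CD = ½ × 0.728 × 154² × 40.6 × 0.08492 = 29800 N

D = 29800 N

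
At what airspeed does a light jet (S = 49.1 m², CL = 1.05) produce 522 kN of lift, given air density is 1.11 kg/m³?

v = 135 m/s

L = ½ρv²S·CL ⇒ v = √(2L/(ρ·S·CL))
v = √(2 × 5.22×10^5 / (1.11 × 49.1 × 1.05)) = √18240 = 135 m/s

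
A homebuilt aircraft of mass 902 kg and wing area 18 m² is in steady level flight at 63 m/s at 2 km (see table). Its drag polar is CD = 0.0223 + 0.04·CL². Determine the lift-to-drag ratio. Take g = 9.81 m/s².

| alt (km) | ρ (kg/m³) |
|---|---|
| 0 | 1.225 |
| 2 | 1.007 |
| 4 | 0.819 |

L/D = 9.95

At 2 km, from the table: ρ = 1.007 kg/m³.
In steady level flight, lift balances weight: W = mg = 902 × 9.81 = 8848.6 N.
Dynamic pressure q = 0.5 × 1.007 × 63² = 1998 Pa.
CL = W/(q·S) = 8848.6 / (1998 × 18) = 0.246.
CD = 0.0223 + 0.04 × 0.246² = 0.02472.
L/D = CL/CD = 0.246 / 0.02472 = 9.95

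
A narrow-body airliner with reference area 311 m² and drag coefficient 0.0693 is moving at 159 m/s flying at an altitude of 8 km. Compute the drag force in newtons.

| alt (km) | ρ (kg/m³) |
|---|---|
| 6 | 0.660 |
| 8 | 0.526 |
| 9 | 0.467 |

D = 1.43×10^5 N

At 8 km, from the table: ρ = 0.526 kg/m³.
D = ½ρv²S·CD = ½ × 0.526 × 159² × 311 × 0.0693 = 1.43×10^5 N ≈ 143 kN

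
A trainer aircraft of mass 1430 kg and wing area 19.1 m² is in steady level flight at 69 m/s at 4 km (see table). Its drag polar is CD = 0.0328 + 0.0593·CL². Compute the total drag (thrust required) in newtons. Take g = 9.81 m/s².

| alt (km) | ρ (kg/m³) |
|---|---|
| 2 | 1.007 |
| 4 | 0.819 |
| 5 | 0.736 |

D = 1530 N

At 4 km, from the table: ρ = 0.819 kg/m³.
Level flight ⇒ L = W = m·g = 1430 × 9.81 = 14028 N.
q = ½ρv² = ½ × 0.819 × 69² = 1950 Pa.
CL = 2W/(ρv²S) = 2×14028/(0.819×69²×19.1) = 0.3767.
CD = 0.0328 + 0.0593 × 0.3767² = 0.04122.
D = q·S·CD = 1950 × 19.1 × 0.04122 = 1535 N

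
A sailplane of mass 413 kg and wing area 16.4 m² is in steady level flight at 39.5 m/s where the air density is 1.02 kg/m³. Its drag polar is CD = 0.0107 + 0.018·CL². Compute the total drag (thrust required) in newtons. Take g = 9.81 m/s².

Level flight ⇒ L = W = m·g = 413 × 9.81 = 4051.5 N.
Dynamic pressure q = 0.5 × 1.02 × 39.5² = 795.7 Pa.
Required CL = L/(qS) = 4051.5/(795.7·16.4) = 0.3105.
CD = 0.0107 + 0.018 × 0.3105² = 0.01243.
D = q·S·CD = 795.7 × 16.4 × 0.01243 = 162.3 N

D = 162 N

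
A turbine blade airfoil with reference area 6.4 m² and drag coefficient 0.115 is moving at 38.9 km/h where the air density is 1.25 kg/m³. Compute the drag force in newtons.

Convert speed: v = 38.9 km/h ÷ 3.6 = 10.81 m/s.
D = ½ρv²S·CD = ½ × 1.25 × 10.81² × 6.4 × 0.115 = 53.7 N

D = 53.7 N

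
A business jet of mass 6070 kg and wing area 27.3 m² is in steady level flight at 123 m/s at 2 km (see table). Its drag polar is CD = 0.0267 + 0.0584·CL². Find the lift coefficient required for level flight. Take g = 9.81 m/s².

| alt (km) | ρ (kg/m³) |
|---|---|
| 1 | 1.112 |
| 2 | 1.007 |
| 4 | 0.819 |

CL = 0.286

At 2 km, from the table: ρ = 1.007 kg/m³.
Weight W = mg = 6070 × 9.81 = 59547 N; in level flight L = W.
Dynamic pressure q = 0.5 × 1.007 × 123² = 7617 Pa.
CL = W/(q·S) = 59547 / (7617 × 27.3) = 0.2863.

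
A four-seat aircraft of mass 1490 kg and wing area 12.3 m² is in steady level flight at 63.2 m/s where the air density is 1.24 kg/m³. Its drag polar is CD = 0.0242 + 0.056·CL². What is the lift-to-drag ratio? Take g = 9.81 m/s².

L/D = 12.9

Weight W = mg = 1490 × 9.81 = 14617 N; in level flight L = W.
Dynamic pressure q = 0.5 × 1.24 × 63.2² = 2476 Pa.
CL = W/(q·S) = 14617 / (2476 × 12.3) = 0.4799.
CD = 0.0242 + 0.056 × 0.4799² = 0.0371.
L/D = CL/CD = 0.4799 / 0.0371 = 12.9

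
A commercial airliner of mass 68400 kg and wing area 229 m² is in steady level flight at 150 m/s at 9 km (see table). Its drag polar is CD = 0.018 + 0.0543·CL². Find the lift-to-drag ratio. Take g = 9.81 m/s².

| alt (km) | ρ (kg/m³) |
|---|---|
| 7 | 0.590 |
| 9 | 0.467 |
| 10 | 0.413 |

L/D = 16

At 9 km, from the table: ρ = 0.467 kg/m³.
In steady level flight, lift balances weight: W = mg = 68400 × 9.81 = 6.71×10^5 N.
q = ½ρv² = ½ × 0.467 × 150² = 5254 Pa.
CL = 2W/(ρv²S) = 2×6.71×10^5/(0.467×150²×229) = 0.5577.
CD = 0.018 + 0.0543 × 0.5577² = 0.03489.
L/D = CL/CD = 0.5577 / 0.03489 = 16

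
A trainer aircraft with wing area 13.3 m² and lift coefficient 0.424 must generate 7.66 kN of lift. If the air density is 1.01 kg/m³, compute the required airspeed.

L = ½ρv²S·CL ⇒ v = √(2L/(ρ·S·CL))
v = √(2 × 7660 / (1.01 × 13.3 × 0.424)) = √2690 = 51.9 m/s

v = 51.9 m/s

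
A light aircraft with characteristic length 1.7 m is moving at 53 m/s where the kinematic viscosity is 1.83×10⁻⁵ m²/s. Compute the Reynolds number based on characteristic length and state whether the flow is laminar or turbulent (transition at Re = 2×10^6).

Re = v·c/ν = 53 × 1.7 / (1.83×10⁻⁵) = 4.92×10^6
Since 4.92×10^6 > 2×10^6, the flow is turbulent.

Re = 4.92×10^6 (turbulent)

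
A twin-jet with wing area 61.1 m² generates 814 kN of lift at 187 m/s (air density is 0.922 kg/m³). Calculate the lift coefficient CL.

CL = 0.826

From L = ½ρv²S·CL, rearranging gives CL = 2L/(ρv²S).
CL = 2 × 8.14×10^5 / (0.922 × 187² × 61.1) = 0.826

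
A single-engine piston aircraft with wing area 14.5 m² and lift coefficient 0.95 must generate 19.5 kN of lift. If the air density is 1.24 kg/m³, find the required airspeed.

L = ½ρv²S·CL ⇒ v = √(2L/(ρ·S·CL))
v = √(2 × 19500 / (1.24 × 14.5 × 0.95)) = √2283 = 47.8 m/s

v = 47.8 m/s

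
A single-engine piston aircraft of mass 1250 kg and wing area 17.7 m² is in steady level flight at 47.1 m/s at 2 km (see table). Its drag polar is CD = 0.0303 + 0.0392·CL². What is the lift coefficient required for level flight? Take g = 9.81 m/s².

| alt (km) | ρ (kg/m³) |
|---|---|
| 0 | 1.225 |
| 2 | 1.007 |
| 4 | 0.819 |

CL = 0.62

At 2 km, from the table: ρ = 1.007 kg/m³.
In steady level flight, lift balances weight: W = mg = 1250 × 9.81 = 12262 N.
q = ½ρv² = ½ × 1.007 × 47.1² = 1117 Pa.
CL = W/(q·S) = 12262 / (1117 × 17.7) = 0.6202.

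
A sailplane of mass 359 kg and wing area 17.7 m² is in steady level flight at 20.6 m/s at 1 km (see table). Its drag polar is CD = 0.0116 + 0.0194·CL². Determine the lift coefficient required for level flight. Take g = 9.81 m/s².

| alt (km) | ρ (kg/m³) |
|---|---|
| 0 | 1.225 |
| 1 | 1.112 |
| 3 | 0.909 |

At 1 km, from the table: ρ = 1.112 kg/m³.
Level flight ⇒ L = W = m·g = 359 × 9.81 = 3521.8 N.
Dynamic pressure q = 0.5 × 1.112 × 20.6² = 235.9 Pa.
Required CL = L/(qS) = 3521.8/(235.9·17.7) = 0.8433.

CL = 0.843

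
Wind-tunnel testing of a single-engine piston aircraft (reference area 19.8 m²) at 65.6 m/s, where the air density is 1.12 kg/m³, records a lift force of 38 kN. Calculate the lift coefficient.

CL = 0.796

From L = ½ρv²S·CL, rearranging gives CL = 2L/(ρv²S).
CL = 2 × 38000 / (1.12 × 65.6² × 19.8) = 0.796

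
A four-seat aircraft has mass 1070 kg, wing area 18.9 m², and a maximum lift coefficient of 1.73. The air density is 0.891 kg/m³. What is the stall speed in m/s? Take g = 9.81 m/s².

Weight W = mg = 1070 × 9.81 = 10500 N.
From L = ½ρV²S·CL,max = W: V_stall = √(2W/(ρSCL,max)) = √(2·10500/(0.891·18.9·1.73))
V_stall = √720.6 = 26.8 m/s

V_stall = 26.8 m/s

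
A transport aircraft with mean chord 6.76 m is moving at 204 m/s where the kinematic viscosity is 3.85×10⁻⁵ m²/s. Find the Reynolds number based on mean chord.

Re = 3.58×10^7

Re = v·c/ν = 204 × 6.76 / (3.85×10⁻⁵) = 3.58×10^7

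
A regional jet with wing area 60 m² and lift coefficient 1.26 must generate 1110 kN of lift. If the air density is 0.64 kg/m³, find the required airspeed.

v = 214 m/s

L = ½ρv²S·CL ⇒ v = √(2L/(ρ·S·CL))
v = √(2 × 1.11×10^6 / (0.64 × 60 × 1.26)) = √45880 = 214 m/s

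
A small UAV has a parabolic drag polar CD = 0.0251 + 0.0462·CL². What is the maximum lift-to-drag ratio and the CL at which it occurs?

(L/D)max = 14.7, at CL = 0.737

For CD = CD0 + K·CL², (L/D)max occurs at CL* = √(CD0/K) and equals 1/(2√(K·CD0)).
(L/D)max = 1/(2√(0.0462 × 0.0251)) = 1/(2 × 0.03405) = 14.7
CL* = √(0.0251/0.0462) = 0.737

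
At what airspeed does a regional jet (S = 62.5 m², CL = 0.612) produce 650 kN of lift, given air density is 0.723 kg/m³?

v = 217 m/s

L = ½ρv²S·CL ⇒ v = √(2L/(ρ·S·CL))
v = √(2 × 6.5×10^5 / (0.723 × 62.5 × 0.612)) = √47010 = 217 m/s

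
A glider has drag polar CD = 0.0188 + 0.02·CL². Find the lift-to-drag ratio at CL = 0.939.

L/D = 25.8

CD = 0.0188 + 0.02 × 0.939² = 0.03643
L/D = CL/CD = 0.939 / 0.03643 = 25.8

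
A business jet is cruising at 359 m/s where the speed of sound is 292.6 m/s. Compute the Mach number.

M = 1.23

M = v/a = 359 / 292.6 = 1.23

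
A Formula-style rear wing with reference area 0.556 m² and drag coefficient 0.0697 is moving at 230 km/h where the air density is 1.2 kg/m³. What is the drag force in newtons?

D = 94.9 N

Convert speed: v = 230 km/h ÷ 3.6 = 63.89 m/s.
Dynamic pressure q = ½ρv² = ½ × 1.2 × 63.89² = 2449 Pa.
D = q·S·CD = 2449 × 0.556 × 0.0697 = 94.9 N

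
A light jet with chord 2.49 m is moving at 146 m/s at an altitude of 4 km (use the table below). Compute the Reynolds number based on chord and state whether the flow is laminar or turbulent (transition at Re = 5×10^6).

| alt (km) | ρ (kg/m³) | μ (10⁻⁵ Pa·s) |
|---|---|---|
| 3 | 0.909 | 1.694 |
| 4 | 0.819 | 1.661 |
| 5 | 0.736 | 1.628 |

Re = 1.79×10^7 (turbulent)

At 4 km, from the table: ρ = 0.819 kg/m³, μ = 1.661×10⁻⁵ Pa·s.
Re = ρ·v·c/μ = 0.819 × 146 × 2.49 / (1.661×10⁻⁵) = 1.79×10^7
Since 1.79×10^7 > 5×10^6, the flow is turbulent.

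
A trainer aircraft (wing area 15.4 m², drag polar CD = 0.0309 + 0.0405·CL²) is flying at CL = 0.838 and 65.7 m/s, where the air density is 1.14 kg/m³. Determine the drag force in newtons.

D = 2250 N

CD = 0.0309 + 0.0405 × 0.838² = 0.05934
D = ½ρv²S·CD = ½ × 1.14 × 65.7² × 15.4 × 0.05934 = 2250 N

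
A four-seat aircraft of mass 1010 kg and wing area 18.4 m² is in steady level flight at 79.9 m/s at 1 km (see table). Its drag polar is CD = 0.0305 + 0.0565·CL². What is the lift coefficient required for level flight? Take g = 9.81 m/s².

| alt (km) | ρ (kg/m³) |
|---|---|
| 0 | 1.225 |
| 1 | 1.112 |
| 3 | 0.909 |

CL = 0.152

At 1 km, from the table: ρ = 1.112 kg/m³.
In steady level flight, lift balances weight: W = mg = 1010 × 9.81 = 9908.1 N.
q = ½ρv² = ½ × 1.112 × 79.9² = 3550 Pa.
CL = 2W/(ρv²S) = 2×9908.1/(1.112×79.9²×18.4) = 0.1517.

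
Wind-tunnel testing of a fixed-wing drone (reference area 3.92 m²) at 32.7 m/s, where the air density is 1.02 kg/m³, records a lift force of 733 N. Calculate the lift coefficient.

From L = ½ρv²S·CL, rearranging gives CL = 2L/(ρv²S).
CL = 2 × 733 / (1.02 × 32.7² × 3.92) = 0.343

CL = 0.343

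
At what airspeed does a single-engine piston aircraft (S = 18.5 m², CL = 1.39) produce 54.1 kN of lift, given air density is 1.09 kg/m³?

L = ½ρv²S·CL ⇒ v = √(2L/(ρ·S·CL))
v = √(2 × 54100 / (1.09 × 18.5 × 1.39)) = √3860 = 62.1 m/s

v = 62.1 m/s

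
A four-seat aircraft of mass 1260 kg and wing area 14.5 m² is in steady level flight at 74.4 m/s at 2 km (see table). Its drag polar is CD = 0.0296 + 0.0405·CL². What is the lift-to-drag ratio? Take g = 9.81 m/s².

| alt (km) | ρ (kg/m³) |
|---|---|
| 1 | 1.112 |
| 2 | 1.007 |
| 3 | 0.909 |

At 2 km, from the table: ρ = 1.007 kg/m³.
Level flight ⇒ L = W = m·g = 1260 × 9.81 = 12361 N.
Dynamic pressure q = 0.5 × 1.007 × 74.4² = 2787 Pa.
CL = 2W/(ρv²S) = 2×12361/(1.007×74.4²×14.5) = 0.3059.
CD = 0.0296 + 0.0405 × 0.3059² = 0.03339.
L/D = CL/CD = 0.3059 / 0.03339 = 9.16

L/D = 9.16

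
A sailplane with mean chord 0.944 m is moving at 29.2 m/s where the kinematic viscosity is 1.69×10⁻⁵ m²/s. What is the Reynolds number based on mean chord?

Re = v·c/ν = 29.2 × 0.944 / (1.69×10⁻⁵) = 1.63×10^6

Re = 1.63×10^6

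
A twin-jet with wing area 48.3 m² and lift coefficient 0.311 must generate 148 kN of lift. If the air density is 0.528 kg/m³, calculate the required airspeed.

v = 193 m/s

L = ½ρv²S·CL ⇒ v = √(2L/(ρ·S·CL))
v = √(2 × 1.48×10^5 / (0.528 × 48.3 × 0.311)) = √37320 = 193 m/s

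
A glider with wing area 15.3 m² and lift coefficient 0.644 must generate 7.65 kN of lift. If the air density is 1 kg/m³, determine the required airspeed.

v = 39.4 m/s

L = ½ρv²S·CL ⇒ v = √(2L/(ρ·S·CL))
v = √(2 × 7650 / (1 × 15.3 × 0.644)) = √1553 = 39.4 m/s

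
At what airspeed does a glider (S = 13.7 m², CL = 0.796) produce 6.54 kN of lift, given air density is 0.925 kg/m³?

v = 36 m/s

L = ½ρv²S·CL ⇒ v = √(2L/(ρ·S·CL))
v = √(2 × 6540 / (0.925 × 13.7 × 0.796)) = √1297 = 36 m/s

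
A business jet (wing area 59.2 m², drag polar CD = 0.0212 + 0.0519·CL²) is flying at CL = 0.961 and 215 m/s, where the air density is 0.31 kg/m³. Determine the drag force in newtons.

D = 29300 N

CD = 0.0212 + 0.0519 × 0.961² = 0.06913
D = ½ρv²S·CD = ½ × 0.31 × 215² × 59.2 × 0.06913 = 29300 N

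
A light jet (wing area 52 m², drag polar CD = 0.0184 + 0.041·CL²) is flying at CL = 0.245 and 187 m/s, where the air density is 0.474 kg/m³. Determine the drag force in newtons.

D = 8990 N

CD = 0.0184 + 0.041 × 0.245² = 0.02086
D = ½ρv²S·CD = ½ × 0.474 × 187² × 52 × 0.02086 = 8990 N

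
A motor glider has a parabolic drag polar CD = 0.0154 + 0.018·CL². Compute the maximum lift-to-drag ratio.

(L/D)max = 30

For CD = CD0 + K·CL², (L/D)max occurs at CL* = √(CD0/K) and equals 1/(2√(K·CD0)).
(L/D)max = 1/(2√(0.018 × 0.0154)) = 1/(2 × 0.01665) = 30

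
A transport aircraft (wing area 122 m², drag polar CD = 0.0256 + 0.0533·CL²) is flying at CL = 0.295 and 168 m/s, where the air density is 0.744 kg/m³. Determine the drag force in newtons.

CD = 0.0256 + 0.0533 × 0.295² = 0.03024
D = ½ρv²S·CD = ½ × 0.744 × 168² × 122 × 0.03024 = 38700 N

D = 38700 N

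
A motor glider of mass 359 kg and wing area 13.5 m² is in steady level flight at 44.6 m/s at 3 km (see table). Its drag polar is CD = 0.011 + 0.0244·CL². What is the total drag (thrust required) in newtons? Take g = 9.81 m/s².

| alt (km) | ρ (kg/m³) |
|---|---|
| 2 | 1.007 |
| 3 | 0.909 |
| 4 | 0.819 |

D = 159 N

At 3 km, from the table: ρ = 0.909 kg/m³.
Level flight ⇒ L = W = m·g = 359 × 9.81 = 3521.8 N.
Dynamic pressure q = 0.5 × 0.909 × 44.6² = 904.1 Pa.
CL = W/(q·S) = 3521.8 / (904.1 × 13.5) = 0.2886.
CD = 0.011 + 0.0244 × 0.2886² = 0.01303.
D = q·S·CD = 904.1 × 13.5 × 0.01303 = 159.1 N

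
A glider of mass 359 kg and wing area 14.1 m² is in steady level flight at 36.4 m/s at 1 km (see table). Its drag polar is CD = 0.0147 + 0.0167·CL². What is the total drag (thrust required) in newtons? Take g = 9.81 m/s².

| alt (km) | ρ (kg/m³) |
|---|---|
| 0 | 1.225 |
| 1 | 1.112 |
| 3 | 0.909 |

D = 173 N

At 1 km, from the table: ρ = 1.112 kg/m³.
Weight W = mg = 359 × 9.81 = 3521.8 N; in level flight L = W.
Dynamic pressure q = 0.5 × 1.112 × 36.4² = 736.7 Pa.
CL = 2W/(ρv²S) = 2×3521.8/(1.112×36.4²×14.1) = 0.3391.
CD = 0.0147 + 0.0167 × 0.3391² = 0.01662.
D = q·S·CD = 736.7 × 14.1 × 0.01662 = 172.6 N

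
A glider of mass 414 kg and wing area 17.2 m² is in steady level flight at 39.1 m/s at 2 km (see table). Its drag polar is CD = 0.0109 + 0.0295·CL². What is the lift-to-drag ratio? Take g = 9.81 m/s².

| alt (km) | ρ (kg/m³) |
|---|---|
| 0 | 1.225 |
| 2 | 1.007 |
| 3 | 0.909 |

At 2 km, from the table: ρ = 1.007 kg/m³.
In steady level flight, lift balances weight: W = mg = 414 × 9.81 = 4061.3 N.
Dynamic pressure q = 0.5 × 1.007 × 39.1² = 769.8 Pa.
CL = 2W/(ρv²S) = 2×4061.3/(1.007×39.1²×17.2) = 0.3068.
CD = 0.0109 + 0.0295 × 0.3068² = 0.01368.
L/D = CL/CD = 0.3068 / 0.01368 = 22.4

L/D = 22.4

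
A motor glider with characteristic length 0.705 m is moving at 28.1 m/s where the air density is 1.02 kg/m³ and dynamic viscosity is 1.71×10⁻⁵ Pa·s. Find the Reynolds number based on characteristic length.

Re = ρ·v·c/μ = 1.02 × 28.1 × 0.705 / (1.71×10⁻⁵) = 1.18×10^6

Re = 1.18×10^6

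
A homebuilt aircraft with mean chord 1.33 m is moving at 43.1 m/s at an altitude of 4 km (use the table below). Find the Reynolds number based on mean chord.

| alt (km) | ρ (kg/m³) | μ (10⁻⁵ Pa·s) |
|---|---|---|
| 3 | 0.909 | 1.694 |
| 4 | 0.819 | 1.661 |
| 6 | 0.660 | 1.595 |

Re = 2.83×10^6

At 4 km, from the table: ρ = 0.819 kg/m³, μ = 1.661×10⁻⁵ Pa·s.
Re = ρ·v·c/μ = 0.819 × 43.1 × 1.33 / (1.661×10⁻⁵) = 2.83×10^6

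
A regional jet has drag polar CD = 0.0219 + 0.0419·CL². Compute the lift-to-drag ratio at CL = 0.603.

CD = 0.0219 + 0.0419 × 0.603² = 0.03714
L/D = CL/CD = 0.603 / 0.03714 = 16.2

L/D = 16.2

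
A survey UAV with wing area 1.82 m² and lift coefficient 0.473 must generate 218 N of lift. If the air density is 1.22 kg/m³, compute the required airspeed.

L = ½ρv²S·CL ⇒ v = √(2L/(ρ·S·CL))
v = √(2 × 218 / (1.22 × 1.82 × 0.473)) = √415.1 = 20.4 m/s

v = 20.4 m/s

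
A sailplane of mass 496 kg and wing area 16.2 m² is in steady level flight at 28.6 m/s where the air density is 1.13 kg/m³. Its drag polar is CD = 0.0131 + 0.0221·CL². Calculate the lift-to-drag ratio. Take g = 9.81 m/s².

Weight W = mg = 496 × 9.81 = 4865.8 N; in level flight L = W.
Dynamic pressure q = 0.5 × 1.13 × 28.6² = 462.1 Pa.
CL = 2W/(ρv²S) = 2×4865.8/(1.13×28.6²×16.2) = 0.6499.
CD = 0.0131 + 0.0221 × 0.6499² = 0.02243.
L/D = CL/CD = 0.6499 / 0.02243 = 29

L/D = 29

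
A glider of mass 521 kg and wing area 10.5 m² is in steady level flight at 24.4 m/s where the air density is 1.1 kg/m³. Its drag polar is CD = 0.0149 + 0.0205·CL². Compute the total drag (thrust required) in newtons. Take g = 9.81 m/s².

D = 207 N

In steady level flight, lift balances weight: W = mg = 521 × 9.81 = 5111 N.
q = ½ρv² = ½ × 1.1 × 24.4² = 327.4 Pa.
CL = W/(q·S) = 5111 / (327.4 × 10.5) = 1.487.
CD = 0.0149 + 0.0205 × 1.487² = 0.0602.
D = q·S·CD = 327.4 × 10.5 × 0.0602 = 207 N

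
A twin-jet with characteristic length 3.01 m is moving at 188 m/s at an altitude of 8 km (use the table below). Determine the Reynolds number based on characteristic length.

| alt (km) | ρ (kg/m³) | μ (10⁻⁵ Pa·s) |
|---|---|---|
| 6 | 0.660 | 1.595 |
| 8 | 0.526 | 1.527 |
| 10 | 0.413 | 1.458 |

At 8 km, from the table: ρ = 0.526 kg/m³, μ = 1.527×10⁻⁵ Pa·s.
Re = ρ·v·c/μ = 0.526 × 188 × 3.01 / (1.527×10⁻⁵) = 1.95×10^7

Re = 1.95×10^7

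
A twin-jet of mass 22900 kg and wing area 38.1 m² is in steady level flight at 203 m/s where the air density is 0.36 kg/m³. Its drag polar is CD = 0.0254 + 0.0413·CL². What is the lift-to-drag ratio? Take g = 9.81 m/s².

Level flight ⇒ L = W = m·g = 22900 × 9.81 = 2.2465×10^5 N.
Dynamic pressure q = 0.5 × 0.36 × 203² = 7418 Pa.
Required CL = L/(qS) = 2.2465×10^5/(7418·38.1) = 0.7949.
CD = 0.0254 + 0.0413 × 0.7949² = 0.0515.
L/D = CL/CD = 0.7949 / 0.0515 = 15.4

L/D = 15.4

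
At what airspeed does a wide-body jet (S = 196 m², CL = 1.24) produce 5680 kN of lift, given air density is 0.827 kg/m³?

L = ½ρv²S·CL ⇒ v = √(2L/(ρ·S·CL))
v = √(2 × 5.68×10^6 / (0.827 × 196 × 1.24)) = √56520 = 238 m/s

v = 238 m/s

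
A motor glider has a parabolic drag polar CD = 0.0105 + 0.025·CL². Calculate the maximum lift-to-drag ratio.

For CD = CD0 + K·CL², (L/D)max occurs at CL* = √(CD0/K) and equals 1/(2√(K·CD0)).
(L/D)max = 1/(2√(0.025 × 0.0105)) = 1/(2 × 0.0162) = 30.9

(L/D)max = 30.9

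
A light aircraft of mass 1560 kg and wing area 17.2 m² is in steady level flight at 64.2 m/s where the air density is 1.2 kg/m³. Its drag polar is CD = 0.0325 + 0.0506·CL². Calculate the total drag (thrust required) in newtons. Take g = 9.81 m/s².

In steady level flight, lift balances weight: W = mg = 1560 × 9.81 = 15304 N.
q = ½ρv² = ½ × 1.2 × 64.2² = 2473 Pa.
CL = W/(q·S) = 15304 / (2473 × 17.2) = 0.3598.
CD = 0.0325 + 0.0506 × 0.3598² = 0.03905.
D = q·S·CD = 2473 × 17.2 × 0.03905 = 1661 N

D = 1660 N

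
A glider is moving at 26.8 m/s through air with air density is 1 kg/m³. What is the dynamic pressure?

q = ½ρv² = ½ × 1 × 26.8² = 359 Pa

q = 359 Pa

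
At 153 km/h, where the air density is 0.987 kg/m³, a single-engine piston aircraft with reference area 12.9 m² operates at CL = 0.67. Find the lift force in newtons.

Convert speed: v = 153 km/h ÷ 3.6 = 42.5 m/s.
L = ½ρv²S·CL = ½ × 0.987 × 42.5² × 12.9 × 0.67 = 7700 N ≈ 7.7 kN

L = 7700 N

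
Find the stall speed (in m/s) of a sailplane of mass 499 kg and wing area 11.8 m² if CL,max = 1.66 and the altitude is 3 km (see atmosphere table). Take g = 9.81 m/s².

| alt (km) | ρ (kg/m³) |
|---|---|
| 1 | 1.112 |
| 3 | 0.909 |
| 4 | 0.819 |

At 3 km, from the table: ρ = 0.909 kg/m³.
Stall occurs when L = W at CL,max. W = mg = 499 × 9.81 = 4895 N.
V_stall = √(2W/(ρ·S·CL,max)) = √(2 × 4895 / (0.909 × 11.8 × 1.66))
V_stall = √549.9 = 23.4 m/s

V_stall = 23.4 m/s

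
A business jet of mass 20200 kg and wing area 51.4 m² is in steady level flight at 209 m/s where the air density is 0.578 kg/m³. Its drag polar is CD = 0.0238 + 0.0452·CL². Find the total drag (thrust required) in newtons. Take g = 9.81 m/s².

D = 18200 N

Weight W = mg = 20200 × 9.81 = 1.9816×10^5 N; in level flight L = W.
Dynamic pressure q = 0.5 × 0.578 × 209² = 12620 Pa.
CL = 2W/(ρv²S) = 2×1.9816×10^5/(0.578×209²×51.4) = 0.3054.
CD = 0.0238 + 0.0452 × 0.3054² = 0.02802.
D = q·S·CD = 12620 × 51.4 × 0.02802 = 18180 N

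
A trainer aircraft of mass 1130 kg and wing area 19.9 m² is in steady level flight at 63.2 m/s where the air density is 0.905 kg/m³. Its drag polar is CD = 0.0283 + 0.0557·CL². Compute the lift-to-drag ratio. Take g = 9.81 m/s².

L/D = 9.18

Weight W = mg = 1130 × 9.81 = 11085 N; in level flight L = W.
q = ½ρv² = ½ × 0.905 × 63.2² = 1807 Pa.
CL = 2W/(ρv²S) = 2×11085/(0.905×63.2²×19.9) = 0.3082.
CD = 0.0283 + 0.0557 × 0.3082² = 0.03359.
L/D = CL/CD = 0.3082 / 0.03359 = 9.18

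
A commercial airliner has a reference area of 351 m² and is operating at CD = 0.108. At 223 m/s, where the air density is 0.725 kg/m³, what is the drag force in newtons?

D = 6.83×10^5 N

D = ½ρv²S·CD = ½ × 0.725 × 223² × 351 × 0.108 = 6.83×10^5 N ≈ 683 kN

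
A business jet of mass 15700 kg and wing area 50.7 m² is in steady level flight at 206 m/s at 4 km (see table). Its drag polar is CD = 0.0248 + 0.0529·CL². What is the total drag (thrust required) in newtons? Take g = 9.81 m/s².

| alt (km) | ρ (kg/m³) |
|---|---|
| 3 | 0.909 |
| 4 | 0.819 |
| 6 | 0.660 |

At 4 km, from the table: ρ = 0.819 kg/m³.
In steady level flight, lift balances weight: W = mg = 15700 × 9.81 = 1.5402×10^5 N.
q = ½ρv² = ½ × 0.819 × 206² = 17380 Pa.
CL = W/(q·S) = 1.5402×10^5 / (17380 × 50.7) = 0.1748.
CD = 0.0248 + 0.0529 × 0.1748² = 0.02642.
D = q·S·CD = 17380 × 50.7 × 0.02642 = 23270 N

D = 23300 N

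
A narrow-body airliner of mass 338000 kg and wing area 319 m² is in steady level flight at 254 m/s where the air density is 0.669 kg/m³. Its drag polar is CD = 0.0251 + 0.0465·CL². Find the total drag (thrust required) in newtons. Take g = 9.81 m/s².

Level flight ⇒ L = W = m·g = 338000 × 9.81 = 3.3158×10^6 N.
q = ½ρv² = ½ × 0.669 × 254² = 21580 Pa.
Required CL = L/(qS) = 3.3158×10^6/(21580·319) = 0.4816.
CD = 0.0251 + 0.0465 × 0.4816² = 0.03589.
D = q·S·CD = 21580 × 319 × 0.03589 = 2.471×10^5 N

D = 2.47×10^5 N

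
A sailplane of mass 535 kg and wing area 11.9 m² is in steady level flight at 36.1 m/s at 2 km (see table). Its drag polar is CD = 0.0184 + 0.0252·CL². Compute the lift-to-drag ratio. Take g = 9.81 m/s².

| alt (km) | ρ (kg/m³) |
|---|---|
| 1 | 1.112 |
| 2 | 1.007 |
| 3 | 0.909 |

L/D = 22.6

At 2 km, from the table: ρ = 1.007 kg/m³.
Level flight ⇒ L = W = m·g = 535 × 9.81 = 5248.4 N.
q = ½ρv² = ½ × 1.007 × 36.1² = 656.2 Pa.
Required CL = L/(qS) = 5248.4/(656.2·11.9) = 0.6721.
CD = 0.0184 + 0.0252 × 0.6721² = 0.02978.
L/D = CL/CD = 0.6721 / 0.02978 = 22.6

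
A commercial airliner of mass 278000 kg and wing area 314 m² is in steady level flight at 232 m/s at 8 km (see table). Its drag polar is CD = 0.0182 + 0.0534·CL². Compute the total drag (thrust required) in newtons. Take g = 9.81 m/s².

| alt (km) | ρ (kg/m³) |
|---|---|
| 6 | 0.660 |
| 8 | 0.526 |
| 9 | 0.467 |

At 8 km, from the table: ρ = 0.526 kg/m³.
In steady level flight, lift balances weight: W = mg = 278000 × 9.81 = 2.7272×10^6 N.
q = ½ρv² = ½ × 0.526 × 232² = 14160 Pa.
CL = 2W/(ρv²S) = 2×2.7272×10^6/(0.526×232²×314) = 0.6136.
CD = 0.0182 + 0.0534 × 0.6136² = 0.0383.
D = q·S·CD = 14160 × 314 × 0.0383 = 1.702×10^5 N

D = 1.7×10^5 N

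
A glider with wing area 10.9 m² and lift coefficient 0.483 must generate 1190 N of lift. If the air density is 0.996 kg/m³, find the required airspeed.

L = ½ρv²S·CL ⇒ v = √(2L/(ρ·S·CL))
v = √(2 × 1190 / (0.996 × 10.9 × 0.483)) = √453.9 = 21.3 m/s

v = 21.3 m/s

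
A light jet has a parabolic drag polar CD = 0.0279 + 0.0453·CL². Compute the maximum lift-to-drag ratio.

For CD = CD0 + K·CL², (L/D)max occurs at CL* = √(CD0/K) and equals 1/(2√(K·CD0)).
(L/D)max = 1/(2√(0.0453 × 0.0279)) = 1/(2 × 0.03555) = 14.1

(L/D)max = 14.1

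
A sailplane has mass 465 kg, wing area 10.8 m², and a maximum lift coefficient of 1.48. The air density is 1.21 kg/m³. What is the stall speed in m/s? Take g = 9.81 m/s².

Stall occurs when L = W at CL,max. W = mg = 465 × 9.81 = 4562 N.
V_stall = √(2W/(ρ·S·CL,max)) = √(2 × 4562 / (1.21 × 10.8 × 1.48))
V_stall = √471.7 = 21.7 m/s

V_stall = 21.7 m/s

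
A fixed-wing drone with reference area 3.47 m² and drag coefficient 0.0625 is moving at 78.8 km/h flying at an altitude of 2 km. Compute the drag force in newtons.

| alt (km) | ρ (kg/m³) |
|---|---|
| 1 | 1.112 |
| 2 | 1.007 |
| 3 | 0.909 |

D = 52.3 N

At 2 km, from the table: ρ = 1.007 kg/m³.
Convert speed: v = 78.8 km/h ÷ 3.6 = 21.89 m/s.
Dynamic pressure q = ½ρv² = ½ × 1.007 × 21.89² = 241.2 Pa.
D = q·S·CD = 241.2 × 3.47 × 0.0625 = 52.3 N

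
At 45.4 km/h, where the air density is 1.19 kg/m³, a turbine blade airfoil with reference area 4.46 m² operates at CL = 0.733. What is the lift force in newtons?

Convert speed: v = 45.4 km/h ÷ 3.6 = 12.61 m/s.
Dynamic pressure q = ½ρv² = ½ × 1.19 × 12.61² = 94.63 Pa.
L = q·S·CL = 94.63 × 4.46 × 0.733 = 309 N

L = 309 N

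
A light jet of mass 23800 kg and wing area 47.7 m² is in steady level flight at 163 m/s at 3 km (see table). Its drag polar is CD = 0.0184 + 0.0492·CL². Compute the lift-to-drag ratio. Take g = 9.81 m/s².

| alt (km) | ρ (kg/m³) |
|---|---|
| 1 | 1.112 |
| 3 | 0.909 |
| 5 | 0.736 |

At 3 km, from the table: ρ = 0.909 kg/m³.
Level flight ⇒ L = W = m·g = 23800 × 9.81 = 2.3348×10^5 N.
Dynamic pressure q = 0.5 × 0.909 × 163² = 12080 Pa.
CL = W/(q·S) = 2.3348×10^5 / (12080 × 47.7) = 0.4053.
CD = 0.0184 + 0.0492 × 0.4053² = 0.02648.
L/D = CL/CD = 0.4053 / 0.02648 = 15.3

L/D = 15.3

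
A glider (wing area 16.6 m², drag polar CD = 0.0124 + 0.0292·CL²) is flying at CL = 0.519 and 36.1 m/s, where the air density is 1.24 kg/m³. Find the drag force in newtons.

D = 272 N

CD = 0.0124 + 0.0292 × 0.519² = 0.02027
D = ½ρv²S·CD = ½ × 1.24 × 36.1² × 16.6 × 0.02027 = 272 N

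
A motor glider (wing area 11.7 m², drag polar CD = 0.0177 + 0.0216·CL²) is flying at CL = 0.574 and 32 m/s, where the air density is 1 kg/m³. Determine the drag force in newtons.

D = 149 N

CD = 0.0177 + 0.0216 × 0.574² = 0.02482
D = ½ρv²S·CD = ½ × 1 × 32² × 11.7 × 0.02482 = 149 N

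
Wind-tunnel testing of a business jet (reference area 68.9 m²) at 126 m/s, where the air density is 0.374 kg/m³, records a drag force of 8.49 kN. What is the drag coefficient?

From D = ½ρv²S·CD, rearranging gives CD = 2D/(ρv²S).
CD = 2 × 8490 / (0.374 × 126² × 68.9) = 0.0415

CD = 0.0415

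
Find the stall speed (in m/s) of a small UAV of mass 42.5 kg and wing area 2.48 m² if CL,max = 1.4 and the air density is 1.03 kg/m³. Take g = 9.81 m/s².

At stall, lift equals weight: L = W = m·g = 42.5 × 9.81 = 416.9 N.
From L = ½ρV²S·CL,max = W: V_stall = √(2W/(ρSCL,max)) = √(2·416.9/(1.03·2.48·1.4))
V_stall = √233.2 = 15.3 m/s

V_stall = 15.3 m/s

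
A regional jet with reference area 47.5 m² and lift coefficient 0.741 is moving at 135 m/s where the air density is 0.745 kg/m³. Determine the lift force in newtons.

L = 2.39×10^5 N

Dynamic pressure q = ½ρv² = ½ × 0.745 × 135² = 6789 Pa.
L = q·S·CL = 6789 × 47.5 × 0.741 = 2.39×10^5 N ≈ 239 kN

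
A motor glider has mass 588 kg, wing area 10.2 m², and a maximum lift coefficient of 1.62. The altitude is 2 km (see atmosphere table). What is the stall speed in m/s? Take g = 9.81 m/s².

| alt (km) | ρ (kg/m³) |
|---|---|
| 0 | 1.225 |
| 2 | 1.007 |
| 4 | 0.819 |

At 2 km, from the table: ρ = 1.007 kg/m³.
Weight W = mg = 588 × 9.81 = 5768 N.
From L = ½ρV²S·CL,max = W: V_stall = √(2W/(ρSCL,max)) = √(2·5768/(1.007·10.2·1.62))
V_stall = √693.3 = 26.3 m/s

V_stall = 26.3 m/s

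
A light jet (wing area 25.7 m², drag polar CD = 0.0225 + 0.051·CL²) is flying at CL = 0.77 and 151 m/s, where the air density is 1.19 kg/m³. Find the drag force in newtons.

CD = 0.0225 + 0.051 × 0.77² = 0.05274
D = ½ρv²S·CD = ½ × 1.19 × 151² × 25.7 × 0.05274 = 18400 N

D = 18400 N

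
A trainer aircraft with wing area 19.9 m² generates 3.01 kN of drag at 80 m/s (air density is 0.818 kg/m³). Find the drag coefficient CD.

CD = 0.0578

From D = ½ρv²S·CD, rearranging gives CD = 2D/(ρv²S).
CD = 2 × 3010 / (0.818 × 80² × 19.9) = 0.0578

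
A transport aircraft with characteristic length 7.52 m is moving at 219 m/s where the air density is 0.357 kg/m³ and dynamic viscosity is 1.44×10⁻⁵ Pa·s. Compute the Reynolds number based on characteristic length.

Re = 4.08×10^7

Re = ρ·v·c/μ = 0.357 × 219 × 7.52 / (1.44×10⁻⁵) = 4.08×10^7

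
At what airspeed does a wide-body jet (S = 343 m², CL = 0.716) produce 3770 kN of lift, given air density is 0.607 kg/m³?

L = ½ρv²S·CL ⇒ v = √(2L/(ρ·S·CL))
v = √(2 × 3.77×10^6 / (0.607 × 343 × 0.716)) = √50580 = 225 m/s

v = 225 m/s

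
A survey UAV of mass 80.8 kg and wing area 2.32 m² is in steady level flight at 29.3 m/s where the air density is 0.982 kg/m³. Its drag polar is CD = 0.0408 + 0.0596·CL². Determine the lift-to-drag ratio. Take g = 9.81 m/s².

In steady level flight, lift balances weight: W = mg = 80.8 × 9.81 = 792.65 N.
Dynamic pressure q = 0.5 × 0.982 × 29.3² = 421.5 Pa.
CL = 2W/(ρv²S) = 2×792.65/(0.982×29.3²×2.32) = 0.8105.
CD = 0.0408 + 0.0596 × 0.8105² = 0.07996.
L/D = CL/CD = 0.8105 / 0.07996 = 10.1

L/D = 10.1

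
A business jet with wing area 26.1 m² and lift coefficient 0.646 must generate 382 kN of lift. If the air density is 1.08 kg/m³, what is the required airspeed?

v = 205 m/s

L = ½ρv²S·CL ⇒ v = √(2L/(ρ·S·CL))
v = √(2 × 3.82×10^5 / (1.08 × 26.1 × 0.646)) = √41960 = 205 m/s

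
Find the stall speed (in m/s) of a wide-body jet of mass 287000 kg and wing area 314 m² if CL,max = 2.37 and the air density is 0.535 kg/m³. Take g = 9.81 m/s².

V_stall = 119 m/s

At stall, lift equals weight: L = W = m·g = 287000 × 9.81 = 2.815×10^6 N.
V_stall = √(2W/(ρ·S·CL,max)) = √(2 × 2.815×10^6 / (0.535 × 314 × 2.37))
V_stall = √14140 = 119 m/s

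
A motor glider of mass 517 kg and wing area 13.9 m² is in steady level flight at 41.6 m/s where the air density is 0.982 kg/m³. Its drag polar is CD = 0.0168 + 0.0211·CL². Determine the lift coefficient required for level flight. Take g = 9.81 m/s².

CL = 0.429

In steady level flight, lift balances weight: W = mg = 517 × 9.81 = 5071.8 N.
q = ½ρv² = ½ × 0.982 × 41.6² = 849.7 Pa.
CL = 2W/(ρv²S) = 2×5071.8/(0.982×41.6²×13.9) = 0.4294.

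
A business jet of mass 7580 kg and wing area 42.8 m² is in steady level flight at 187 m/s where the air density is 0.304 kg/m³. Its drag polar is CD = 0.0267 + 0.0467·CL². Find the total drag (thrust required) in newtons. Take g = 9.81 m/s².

D = 7210 N

Weight W = mg = 7580 × 9.81 = 74360 N; in level flight L = W.
Dynamic pressure q = 0.5 × 0.304 × 187² = 5315 Pa.
Required CL = L/(qS) = 74360/(5315·42.8) = 0.3269.
CD = 0.0267 + 0.0467 × 0.3269² = 0.03169.
D = q·S·CD = 5315 × 42.8 × 0.03169 = 7209 N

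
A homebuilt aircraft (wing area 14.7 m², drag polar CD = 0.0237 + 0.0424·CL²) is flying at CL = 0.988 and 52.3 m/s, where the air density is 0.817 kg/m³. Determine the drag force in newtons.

CD = 0.0237 + 0.0424 × 0.988² = 0.06509
D = ½ρv²S·CD = ½ × 0.817 × 52.3² × 14.7 × 0.06509 = 1070 N

D = 1070 N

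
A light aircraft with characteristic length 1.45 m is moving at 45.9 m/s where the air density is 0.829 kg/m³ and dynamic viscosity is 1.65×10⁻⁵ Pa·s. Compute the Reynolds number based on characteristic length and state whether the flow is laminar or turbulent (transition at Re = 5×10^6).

Re = ρ·v·c/μ = 0.829 × 45.9 × 1.45 / (1.65×10⁻⁵) = 3.34×10^6
Since 3.34×10^6 < 5×10^6, the flow is laminar.

Re = 3.34×10^6 (laminar)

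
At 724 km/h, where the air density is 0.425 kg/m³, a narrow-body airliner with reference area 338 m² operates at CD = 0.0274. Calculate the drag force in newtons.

D = 79600 N

Convert speed: v = 724 km/h ÷ 3.6 = 201.1 m/s.
Dynamic pressure q = ½ρv² = ½ × 0.425 × 201.1² = 8595 Pa.
D = q·S·CD = 8595 × 338 × 0.0274 = 79600 N ≈ 79.6 kN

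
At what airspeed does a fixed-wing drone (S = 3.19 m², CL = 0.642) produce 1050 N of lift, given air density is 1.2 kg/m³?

L = ½ρv²S·CL ⇒ v = √(2L/(ρ·S·CL))
v = √(2 × 1050 / (1.2 × 3.19 × 0.642)) = √854.5 = 29.2 m/s

v = 29.2 m/s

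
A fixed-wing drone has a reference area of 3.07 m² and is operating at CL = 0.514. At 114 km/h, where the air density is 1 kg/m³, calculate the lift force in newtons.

Convert speed: v = 114 km/h ÷ 3.6 = 31.67 m/s.
L = ½ρv²S·CL = ½ × 1 × 31.67² × 3.07 × 0.514 = 791 N

L = 791 N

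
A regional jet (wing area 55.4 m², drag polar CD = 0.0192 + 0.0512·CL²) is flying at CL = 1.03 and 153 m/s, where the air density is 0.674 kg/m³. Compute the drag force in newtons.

CD = 0.0192 + 0.0512 × 1.03² = 0.07352
D = ½ρv²S·CD = ½ × 0.674 × 153² × 55.4 × 0.07352 = 32100 N

D = 32100 N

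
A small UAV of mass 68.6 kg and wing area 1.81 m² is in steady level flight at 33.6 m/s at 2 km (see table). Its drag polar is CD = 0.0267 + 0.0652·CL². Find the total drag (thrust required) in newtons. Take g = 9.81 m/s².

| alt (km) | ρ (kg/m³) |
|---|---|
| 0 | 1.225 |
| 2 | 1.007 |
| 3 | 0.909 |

D = 56.2 N

At 2 km, from the table: ρ = 1.007 kg/m³.
Weight W = mg = 68.6 × 9.81 = 672.97 N; in level flight L = W.
Dynamic pressure q = 0.5 × 1.007 × 33.6² = 568.4 Pa.
Required CL = L/(qS) = 672.97/(568.4·1.81) = 0.6541.
CD = 0.0267 + 0.0652 × 0.6541² = 0.05459.
D = q·S·CD = 568.4 × 1.81 × 0.05459 = 56.17 N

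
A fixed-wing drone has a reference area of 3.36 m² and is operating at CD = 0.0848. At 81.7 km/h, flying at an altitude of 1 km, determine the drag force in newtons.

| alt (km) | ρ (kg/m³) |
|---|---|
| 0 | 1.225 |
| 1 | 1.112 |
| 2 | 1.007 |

D = 81.6 N

At 1 km, from the table: ρ = 1.112 kg/m³.
Convert speed: v = 81.7 km/h ÷ 3.6 = 22.69 m/s.
D = ½ρv²S·CD = ½ × 1.112 × 22.69² × 3.36 × 0.0848 = 81.6 N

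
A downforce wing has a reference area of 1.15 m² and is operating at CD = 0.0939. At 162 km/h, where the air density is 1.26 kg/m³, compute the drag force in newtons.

D = 138 N

Convert speed: v = 162 km/h ÷ 3.6 = 45 m/s.
Dynamic pressure q = ½ρv² = ½ × 1.26 × 45² = 1276 Pa.
D = q·S·CD = 1276 × 1.15 × 0.0939 = 138 N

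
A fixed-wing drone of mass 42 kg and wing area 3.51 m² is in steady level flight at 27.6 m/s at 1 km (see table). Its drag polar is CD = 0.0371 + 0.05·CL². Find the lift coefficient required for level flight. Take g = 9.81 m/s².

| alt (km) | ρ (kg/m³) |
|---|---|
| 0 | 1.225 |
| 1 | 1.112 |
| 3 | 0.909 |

CL = 0.277

At 1 km, from the table: ρ = 1.112 kg/m³.
Weight W = mg = 42 × 9.81 = 412.02 N; in level flight L = W.
Dynamic pressure q = 0.5 × 1.112 × 27.6² = 423.5 Pa.
Required CL = L/(qS) = 412.02/(423.5·3.51) = 0.2772.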